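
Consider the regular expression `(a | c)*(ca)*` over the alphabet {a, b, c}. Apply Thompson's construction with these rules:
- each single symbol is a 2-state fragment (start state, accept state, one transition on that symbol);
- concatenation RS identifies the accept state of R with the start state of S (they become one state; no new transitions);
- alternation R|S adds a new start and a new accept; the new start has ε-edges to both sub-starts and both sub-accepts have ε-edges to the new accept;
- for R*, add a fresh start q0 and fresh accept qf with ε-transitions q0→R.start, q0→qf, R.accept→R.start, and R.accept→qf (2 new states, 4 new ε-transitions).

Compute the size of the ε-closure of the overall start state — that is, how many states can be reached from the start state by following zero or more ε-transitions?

7

Let C(F) = |ε-closure(F.start)| within fragment F, and note whether F accepts ε. Symbol fragments have C = 1 and do not accept ε. Then:
  a | c → new start ε-reaches every alternative's start; none of them accept ε, so the new accept is not reached: |closure| = 1 + 1 + 1 = 3
  (a | c)* → new start has ε-edges to the inner start and to the new accept, so |closure| = 2 + 3 = 5
  ca → same as the first factor's closure: |closure| = 1
  (ca)* → |closure| = 1 (new start) + 1 (body) + 1 (new accept) = 3
  (a | c)*(ca)* → |closure| = 5 + (3−1) = 7 (closure spills across the concat boundary because the left factor accepts ε)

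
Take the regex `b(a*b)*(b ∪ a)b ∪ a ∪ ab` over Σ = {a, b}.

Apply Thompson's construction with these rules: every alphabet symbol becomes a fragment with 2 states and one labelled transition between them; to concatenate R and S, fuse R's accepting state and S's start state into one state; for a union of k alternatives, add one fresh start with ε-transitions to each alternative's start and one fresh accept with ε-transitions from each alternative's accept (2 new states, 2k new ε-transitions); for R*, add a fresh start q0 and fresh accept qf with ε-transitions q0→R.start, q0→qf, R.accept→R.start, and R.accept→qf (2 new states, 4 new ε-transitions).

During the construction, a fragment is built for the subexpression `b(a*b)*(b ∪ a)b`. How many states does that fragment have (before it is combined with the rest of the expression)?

Fragment for `b(a*b)*(b ∪ a)b`:
Each of the 6 symbol leaves contributes a 2-state fragment.
  a* — 4 states
  a*b — 5 states
  (a*b)* — 7 states
  b ∪ a — 6 states
  b(a*b)*(b ∪ a)b — 14 states

14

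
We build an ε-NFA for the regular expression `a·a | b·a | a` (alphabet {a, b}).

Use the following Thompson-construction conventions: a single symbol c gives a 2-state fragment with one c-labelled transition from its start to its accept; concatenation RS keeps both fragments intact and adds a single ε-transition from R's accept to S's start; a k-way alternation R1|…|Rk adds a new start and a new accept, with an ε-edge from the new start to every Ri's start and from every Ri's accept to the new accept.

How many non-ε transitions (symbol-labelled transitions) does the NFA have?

Recursing over subexpressions:
Each of the 5 symbol leaves contributes exactly 1 symbol transition.
  a·a = 2 symbol transitions
  b·a = 2 symbol transitions
  a·a | b·a | a = 5 symbol transitions

5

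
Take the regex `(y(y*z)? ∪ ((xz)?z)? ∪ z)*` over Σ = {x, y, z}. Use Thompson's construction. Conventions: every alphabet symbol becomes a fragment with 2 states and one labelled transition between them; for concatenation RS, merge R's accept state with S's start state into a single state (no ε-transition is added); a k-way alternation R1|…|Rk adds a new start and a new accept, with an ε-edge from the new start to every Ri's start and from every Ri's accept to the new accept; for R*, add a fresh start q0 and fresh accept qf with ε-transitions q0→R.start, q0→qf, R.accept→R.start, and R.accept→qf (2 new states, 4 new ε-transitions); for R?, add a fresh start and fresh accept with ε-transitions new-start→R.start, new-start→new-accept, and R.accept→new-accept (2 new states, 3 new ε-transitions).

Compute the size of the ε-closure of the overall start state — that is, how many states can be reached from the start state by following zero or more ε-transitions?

11

Compute the ε-closure size of each fragment's start state recursively; a symbol fragment's start has no outgoing ε-edge, so its closure is just itself (size 1).
  y* → the star's fresh start ε-reaches both the body's start and the fresh accept: |ε-closure| = 2 + 1 = 3
  y*z → the left operand accepts ε, so the closure extends into the next operand (the shared merged state is already counted); |ε-closure| = 3 + (1−1) = 3
  (y*z)? → new start has ε-edges to the inner start and to the new accept, so |ε-closure| = 2 + 3 = 5
  y(y*z)? → |ε-closure| equals the left operand's closure size = 1 (its accept is not ε-reachable, so the closure stops there)
  xz → |ε-closure| equals the left operand's closure size = 1 (its accept is not ε-reachable, so the closure stops there)
  (xz)? → |ε-closure| = 1 (new start) + 1 (body) + 1 (new accept, via ε) = 3
  (xz)?z → the left operand accepts ε, so the closure extends into the next operand (the shared merged state is already counted); |ε-closure| = 3 + (1−1) = 3
  ((xz)?z)? → new start has ε-edges to the inner start and to the new accept, so |ε-closure| = 2 + 3 = 5
  y(y*z)? ∪ ((xz)?z)? ∪ z → |ε-closure| = 1 (new start) + (1 + 5 + 1) + 1 (new accept, since some branch ε-reaches its own accept) = 9
  (y(y*z)? ∪ ((xz)?z)? ∪ z)* → |ε-closure| = 1 (new start) + 9 (body) + 1 (new accept) = 11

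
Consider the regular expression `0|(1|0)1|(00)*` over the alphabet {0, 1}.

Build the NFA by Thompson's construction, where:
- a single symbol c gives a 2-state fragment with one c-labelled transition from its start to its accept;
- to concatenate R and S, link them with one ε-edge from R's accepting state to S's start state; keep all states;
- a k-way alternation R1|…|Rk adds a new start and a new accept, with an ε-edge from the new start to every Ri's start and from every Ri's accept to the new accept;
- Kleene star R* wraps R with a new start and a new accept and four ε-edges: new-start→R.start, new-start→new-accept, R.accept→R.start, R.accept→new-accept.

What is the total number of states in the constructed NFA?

18

Recursing over subexpressions:
Each of the 6 symbol leaves contributes a 2-state fragment.
  1|0 → 6 states
  (1|0)1 → 8 states
  00 → 4 states
  (00)* → 6 states
  0|(1|0)1|(00)* → 18 states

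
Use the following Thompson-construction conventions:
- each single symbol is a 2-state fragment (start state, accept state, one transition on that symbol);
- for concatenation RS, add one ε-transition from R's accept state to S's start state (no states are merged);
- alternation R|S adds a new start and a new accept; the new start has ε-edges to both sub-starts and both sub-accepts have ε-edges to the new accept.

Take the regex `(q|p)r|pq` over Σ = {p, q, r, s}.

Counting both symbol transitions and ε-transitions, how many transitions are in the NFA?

Bottom-up over the parse tree:
Each of the 5 symbol leaves contributes 1 transition (1 symbol, 0 ε).
  q|p — 6 transitions (2 symbol, 4 ε)
  (q|p)r — 8 transitions (3 symbol, 5 ε)
  pq — 3 transitions (2 symbol, 1 ε)
  (q|p)r|pq — 15 transitions (5 symbol, 10 ε)

15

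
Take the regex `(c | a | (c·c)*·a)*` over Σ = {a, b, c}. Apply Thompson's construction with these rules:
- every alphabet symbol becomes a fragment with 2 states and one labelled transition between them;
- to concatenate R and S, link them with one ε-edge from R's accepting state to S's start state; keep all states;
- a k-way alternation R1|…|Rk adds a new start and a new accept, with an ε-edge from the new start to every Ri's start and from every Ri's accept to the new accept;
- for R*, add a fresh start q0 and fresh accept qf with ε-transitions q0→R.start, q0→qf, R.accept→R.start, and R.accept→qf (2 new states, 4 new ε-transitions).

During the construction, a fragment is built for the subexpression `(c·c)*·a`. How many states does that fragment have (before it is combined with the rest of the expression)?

Fragment for `(c·c)*·a`:
Each of the 3 symbol leaves contributes a 2-state fragment.
  c·c = 4 states
  (c·c)* = 6 states
  (c·c)*·a = 8 states

8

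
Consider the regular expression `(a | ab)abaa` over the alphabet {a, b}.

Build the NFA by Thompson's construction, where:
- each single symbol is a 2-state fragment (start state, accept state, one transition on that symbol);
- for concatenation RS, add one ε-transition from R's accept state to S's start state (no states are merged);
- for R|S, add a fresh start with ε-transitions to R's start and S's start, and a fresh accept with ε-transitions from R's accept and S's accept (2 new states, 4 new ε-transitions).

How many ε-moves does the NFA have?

Recursing over subexpressions:
Each of the 7 symbol leaves contributes 0 ε-transitions.
  ab — 1 ε-transition
  a | ab — 5 ε-transitions
  (a | ab)abaa — 9 ε-transitions

9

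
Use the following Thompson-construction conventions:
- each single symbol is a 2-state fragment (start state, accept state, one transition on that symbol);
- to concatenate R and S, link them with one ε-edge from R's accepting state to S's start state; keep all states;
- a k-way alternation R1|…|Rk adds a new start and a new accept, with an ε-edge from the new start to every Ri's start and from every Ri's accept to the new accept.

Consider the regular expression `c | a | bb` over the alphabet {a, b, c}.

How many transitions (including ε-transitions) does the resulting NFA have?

11

Building bottom-up:
Each of the 4 symbol leaves contributes 1 transition (1 symbol, 0 ε).
  bb : 3 transitions (2 symbol, 1 ε)
  c | a | bb : 11 transitions (4 symbol, 7 ε)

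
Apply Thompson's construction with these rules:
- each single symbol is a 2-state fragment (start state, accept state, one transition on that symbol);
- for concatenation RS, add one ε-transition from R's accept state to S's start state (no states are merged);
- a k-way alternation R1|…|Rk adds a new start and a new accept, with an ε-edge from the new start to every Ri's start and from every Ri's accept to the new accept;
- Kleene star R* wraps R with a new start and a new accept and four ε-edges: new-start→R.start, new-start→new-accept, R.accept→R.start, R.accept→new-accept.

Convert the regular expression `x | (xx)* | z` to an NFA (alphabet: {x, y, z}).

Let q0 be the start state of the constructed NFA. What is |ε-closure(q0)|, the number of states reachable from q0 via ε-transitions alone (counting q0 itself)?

Compute the ε-closure size of each fragment's start state recursively; a symbol fragment's start has no outgoing ε-edge, so its closure is just itself (size 1).
  xx : C equals the left operand's closure size = 1 (its accept is not ε-reachable, so the closure stops there)
  (xx)* : the star's fresh start ε-reaches both the body's start and the fresh accept: C = 2 + 1 = 3
  x | (xx)* | z : new start ε-reaches every alternative's start; at least one alternative accepts ε, so the union's new accept is reached too: C = 1 + 1 + 3 + 1 + 1 = 7

7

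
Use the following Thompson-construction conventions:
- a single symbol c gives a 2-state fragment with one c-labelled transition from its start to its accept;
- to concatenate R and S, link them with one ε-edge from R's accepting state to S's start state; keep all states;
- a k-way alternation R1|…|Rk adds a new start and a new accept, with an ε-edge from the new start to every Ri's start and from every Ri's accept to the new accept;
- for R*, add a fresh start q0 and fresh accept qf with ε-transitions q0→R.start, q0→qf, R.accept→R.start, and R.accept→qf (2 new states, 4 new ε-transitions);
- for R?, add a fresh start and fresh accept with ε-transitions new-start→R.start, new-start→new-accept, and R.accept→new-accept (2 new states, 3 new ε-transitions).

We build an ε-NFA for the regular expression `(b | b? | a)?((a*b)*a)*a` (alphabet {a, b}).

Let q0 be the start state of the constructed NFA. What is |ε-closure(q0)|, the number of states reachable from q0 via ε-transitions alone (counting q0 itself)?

19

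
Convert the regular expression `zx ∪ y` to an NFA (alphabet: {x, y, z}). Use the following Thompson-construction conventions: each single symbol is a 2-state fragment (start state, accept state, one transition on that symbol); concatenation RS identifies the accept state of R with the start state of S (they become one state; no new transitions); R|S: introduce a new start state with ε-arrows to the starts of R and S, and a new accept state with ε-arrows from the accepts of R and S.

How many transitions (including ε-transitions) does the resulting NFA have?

7

Per subexpression:
Each of the 3 symbol leaves contributes 1 transition (1 symbol, 0 ε).
  zx — 2 transitions (2 symbol, 0 ε)
  zx ∪ y — 7 transitions (3 symbol, 4 ε)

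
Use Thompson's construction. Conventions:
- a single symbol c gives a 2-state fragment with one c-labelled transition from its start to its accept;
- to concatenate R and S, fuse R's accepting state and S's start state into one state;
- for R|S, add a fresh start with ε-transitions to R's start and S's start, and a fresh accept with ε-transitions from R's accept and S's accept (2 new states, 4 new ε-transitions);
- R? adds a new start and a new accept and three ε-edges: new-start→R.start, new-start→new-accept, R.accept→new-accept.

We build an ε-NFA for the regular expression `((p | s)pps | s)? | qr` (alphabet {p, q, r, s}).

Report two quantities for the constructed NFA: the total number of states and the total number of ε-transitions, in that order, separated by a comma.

By structural recursion:
Each of the 8 symbol leaves contributes 2 states and 0 ε-transitions.
  p | s → 6 states, 4 ε-transitions
  (p | s)pps → 9 states, 4 ε-transitions
  (p | s)pps | s → 13 states, 8 ε-transitions
  ((p | s)pps | s)? → 15 states, 11 ε-transitions
  qr → 3 states, 0 ε-transitions
  ((p | s)pps | s)? | qr → 20 states, 15 ε-transitions

20, 15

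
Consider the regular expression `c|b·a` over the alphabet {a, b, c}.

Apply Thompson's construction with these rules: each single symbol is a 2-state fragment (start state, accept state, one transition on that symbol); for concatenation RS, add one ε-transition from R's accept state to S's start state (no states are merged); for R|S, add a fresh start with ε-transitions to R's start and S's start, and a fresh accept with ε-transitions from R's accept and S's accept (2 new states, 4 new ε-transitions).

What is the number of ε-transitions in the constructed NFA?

Per subexpression:
Each of the 3 symbol leaves contributes 0 ε-transitions.
  b·a — 1 ε-transition
  c|b·a — 5 ε-transitions

5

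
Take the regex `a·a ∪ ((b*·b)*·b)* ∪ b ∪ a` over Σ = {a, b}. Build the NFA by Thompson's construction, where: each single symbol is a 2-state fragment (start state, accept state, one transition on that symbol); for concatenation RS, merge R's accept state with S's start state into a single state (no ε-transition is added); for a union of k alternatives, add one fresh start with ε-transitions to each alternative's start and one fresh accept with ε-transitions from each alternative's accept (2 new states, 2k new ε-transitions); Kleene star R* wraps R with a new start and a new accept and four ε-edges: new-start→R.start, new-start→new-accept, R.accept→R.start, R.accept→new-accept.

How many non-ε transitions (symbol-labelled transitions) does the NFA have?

Bottom-up over the parse tree:
Each of the 7 symbol leaves contributes exactly 1 symbol transition.
  a·a — 2 symbol transitions
  b* — 1 symbol transition
  b*·b — 2 symbol transitions
  (b*·b)* — 2 symbol transitions
  (b*·b)*·b — 3 symbol transitions
  ((b*·b)*·b)* — 3 symbol transitions
  a·a ∪ ((b*·b)*·b)* ∪ b ∪ a — 7 symbol transitions

7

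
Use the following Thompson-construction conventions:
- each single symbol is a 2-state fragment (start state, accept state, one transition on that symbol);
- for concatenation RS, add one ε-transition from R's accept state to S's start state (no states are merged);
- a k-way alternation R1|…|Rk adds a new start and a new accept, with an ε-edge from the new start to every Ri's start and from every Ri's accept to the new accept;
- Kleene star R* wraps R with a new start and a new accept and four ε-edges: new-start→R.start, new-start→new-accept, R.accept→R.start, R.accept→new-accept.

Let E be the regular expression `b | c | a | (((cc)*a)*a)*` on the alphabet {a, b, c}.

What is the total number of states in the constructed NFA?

Building bottom-up:
Each of the 7 symbol leaves contributes a 2-state fragment.
  cc : 4 states
  (cc)* : 6 states
  (cc)*a : 8 states
  ((cc)*a)* : 10 states
  ((cc)*a)*a : 12 states
  (((cc)*a)*a)* : 14 states
  b | c | a | (((cc)*a)*a)* : 22 states

22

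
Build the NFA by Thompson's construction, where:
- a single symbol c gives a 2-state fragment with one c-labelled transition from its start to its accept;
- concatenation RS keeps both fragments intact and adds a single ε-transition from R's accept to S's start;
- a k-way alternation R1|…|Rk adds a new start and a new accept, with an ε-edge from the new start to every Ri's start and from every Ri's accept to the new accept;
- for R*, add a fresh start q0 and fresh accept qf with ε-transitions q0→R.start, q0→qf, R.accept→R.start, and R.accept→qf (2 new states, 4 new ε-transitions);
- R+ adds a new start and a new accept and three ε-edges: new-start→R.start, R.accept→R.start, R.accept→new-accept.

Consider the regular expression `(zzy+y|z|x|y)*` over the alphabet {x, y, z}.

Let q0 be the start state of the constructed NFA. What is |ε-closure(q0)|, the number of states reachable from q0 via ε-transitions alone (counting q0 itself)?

7

Work bottom-up. For each fragment F, track |ε-closure(F.start)| and whether F's accept lies in that closure (i.e. whether F accepts ε). A single-symbol fragment has closure size 1 and does not accept ε.
  y+ : C = 1 + 1 = 2 (the body doesn't accept ε, so the new accept is not reached)
  zzy+y : same as the first factor's closure: C = 1
  zzy+y|z|x|y : C = 1 + 1 + 1 + 1 + 1 = 5 (the new accept is not ε-reachable since no branch accepts ε)
  (zzy+y|z|x|y)* : new start has ε-edges to the inner start and to the new accept, so C = 2 + 5 = 7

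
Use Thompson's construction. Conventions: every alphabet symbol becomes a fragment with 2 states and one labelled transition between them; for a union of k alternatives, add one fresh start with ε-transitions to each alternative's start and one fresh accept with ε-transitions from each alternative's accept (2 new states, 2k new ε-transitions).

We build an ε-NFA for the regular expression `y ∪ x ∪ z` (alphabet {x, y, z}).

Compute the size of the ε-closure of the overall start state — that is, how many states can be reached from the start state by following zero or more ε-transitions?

Let C(F) = |ε-closure(F.start)| within fragment F, and note whether F accepts ε. Symbol fragments have C = 1 and do not accept ε. Then:
  y ∪ x ∪ z : |ε-closure| = 1 + 1 + 1 + 1 = 4 (the new accept is not ε-reachable since no branch accepts ε)

4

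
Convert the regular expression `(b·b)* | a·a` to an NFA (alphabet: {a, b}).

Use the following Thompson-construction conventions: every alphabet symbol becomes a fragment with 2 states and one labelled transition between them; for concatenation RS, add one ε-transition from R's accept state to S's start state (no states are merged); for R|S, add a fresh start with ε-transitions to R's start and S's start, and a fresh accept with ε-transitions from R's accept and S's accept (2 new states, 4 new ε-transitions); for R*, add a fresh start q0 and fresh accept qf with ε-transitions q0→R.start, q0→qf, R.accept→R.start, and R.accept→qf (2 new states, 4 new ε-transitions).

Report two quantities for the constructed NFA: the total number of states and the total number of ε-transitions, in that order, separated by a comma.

12, 10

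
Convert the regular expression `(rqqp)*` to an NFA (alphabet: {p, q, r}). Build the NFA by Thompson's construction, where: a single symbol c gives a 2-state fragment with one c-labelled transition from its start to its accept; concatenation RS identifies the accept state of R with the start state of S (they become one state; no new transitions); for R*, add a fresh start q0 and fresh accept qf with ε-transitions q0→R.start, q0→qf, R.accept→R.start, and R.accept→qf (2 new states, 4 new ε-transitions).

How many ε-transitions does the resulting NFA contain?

4

Building bottom-up:
Each of the 4 symbol leaves contributes 0 ε-transitions.
  rqqp — 0 ε-transitions
  (rqqp)* — 4 ε-transitions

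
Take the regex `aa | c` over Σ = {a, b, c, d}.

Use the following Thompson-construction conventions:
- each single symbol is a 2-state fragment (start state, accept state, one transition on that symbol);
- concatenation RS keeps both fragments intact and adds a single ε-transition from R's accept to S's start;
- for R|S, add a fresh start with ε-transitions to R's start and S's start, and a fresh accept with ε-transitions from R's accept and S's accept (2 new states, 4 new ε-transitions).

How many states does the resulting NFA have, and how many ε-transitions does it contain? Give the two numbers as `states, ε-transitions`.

Bottom-up over the parse tree:
Each of the 3 symbol leaves contributes 2 states and 0 ε-transitions.
  aa = 4 states, 1 ε-transition
  aa | c = 8 states, 5 ε-transitions

8, 5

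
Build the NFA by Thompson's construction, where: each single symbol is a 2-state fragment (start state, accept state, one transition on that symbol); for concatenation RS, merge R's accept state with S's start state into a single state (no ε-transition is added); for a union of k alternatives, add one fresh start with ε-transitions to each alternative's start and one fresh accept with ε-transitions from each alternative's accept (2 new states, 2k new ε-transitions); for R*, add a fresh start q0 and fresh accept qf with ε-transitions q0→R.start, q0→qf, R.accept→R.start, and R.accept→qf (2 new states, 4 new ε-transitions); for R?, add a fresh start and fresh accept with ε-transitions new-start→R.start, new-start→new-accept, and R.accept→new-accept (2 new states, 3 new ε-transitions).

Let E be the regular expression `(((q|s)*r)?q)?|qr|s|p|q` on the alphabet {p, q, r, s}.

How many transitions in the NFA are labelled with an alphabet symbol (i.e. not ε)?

9

Per subexpression:
Each of the 9 symbol leaves contributes exactly 1 symbol transition.
  q|s = 2 symbol transitions
  (q|s)* = 2 symbol transitions
  (q|s)*r = 3 symbol transitions
  ((q|s)*r)? = 3 symbol transitions
  ((q|s)*r)?q = 4 symbol transitions
  (((q|s)*r)?q)? = 4 symbol transitions
  qr = 2 symbol transitions
  (((q|s)*r)?q)?|qr|s|p|q = 9 symbol transitions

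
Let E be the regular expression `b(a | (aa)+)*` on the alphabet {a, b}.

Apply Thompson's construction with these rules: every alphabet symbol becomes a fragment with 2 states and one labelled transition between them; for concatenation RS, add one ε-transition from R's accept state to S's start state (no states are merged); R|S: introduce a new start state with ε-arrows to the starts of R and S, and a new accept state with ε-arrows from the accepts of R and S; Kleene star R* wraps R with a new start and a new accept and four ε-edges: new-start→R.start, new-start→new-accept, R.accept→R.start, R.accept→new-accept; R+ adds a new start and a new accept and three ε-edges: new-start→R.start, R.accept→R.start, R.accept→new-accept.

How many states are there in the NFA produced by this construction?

14

By structural recursion:
Each of the 4 symbol leaves contributes a 2-state fragment.
  aa — 4 states
  (aa)+ — 6 states
  a | (aa)+ — 10 states
  (a | (aa)+)* — 12 states
  b(a | (aa)+)* — 14 states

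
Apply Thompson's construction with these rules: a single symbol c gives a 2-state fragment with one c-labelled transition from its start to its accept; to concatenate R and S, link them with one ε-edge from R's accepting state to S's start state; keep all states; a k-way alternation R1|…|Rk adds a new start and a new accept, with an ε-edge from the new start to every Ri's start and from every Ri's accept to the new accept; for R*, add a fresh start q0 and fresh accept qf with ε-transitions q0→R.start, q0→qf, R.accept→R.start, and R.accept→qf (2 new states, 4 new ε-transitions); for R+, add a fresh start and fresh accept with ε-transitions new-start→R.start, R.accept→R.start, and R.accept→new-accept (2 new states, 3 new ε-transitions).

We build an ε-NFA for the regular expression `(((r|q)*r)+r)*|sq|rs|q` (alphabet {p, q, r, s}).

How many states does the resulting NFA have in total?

28

Per subexpression:
Each of the 9 symbol leaves contributes a 2-state fragment.
  r|q — 6 states
  (r|q)* — 8 states
  (r|q)*r — 10 states
  ((r|q)*r)+ — 12 states
  ((r|q)*r)+r — 14 states
  (((r|q)*r)+r)* — 16 states
  sq — 4 states
  rs — 4 states
  (((r|q)*r)+r)*|sq|rs|q — 28 states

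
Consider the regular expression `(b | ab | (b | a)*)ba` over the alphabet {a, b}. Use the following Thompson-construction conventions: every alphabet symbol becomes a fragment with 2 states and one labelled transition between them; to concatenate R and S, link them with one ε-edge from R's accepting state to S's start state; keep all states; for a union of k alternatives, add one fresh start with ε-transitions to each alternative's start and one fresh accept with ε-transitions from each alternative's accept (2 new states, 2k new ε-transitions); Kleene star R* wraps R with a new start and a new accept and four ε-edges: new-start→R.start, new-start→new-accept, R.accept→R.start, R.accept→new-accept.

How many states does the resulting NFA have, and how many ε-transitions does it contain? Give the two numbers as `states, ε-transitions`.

20, 17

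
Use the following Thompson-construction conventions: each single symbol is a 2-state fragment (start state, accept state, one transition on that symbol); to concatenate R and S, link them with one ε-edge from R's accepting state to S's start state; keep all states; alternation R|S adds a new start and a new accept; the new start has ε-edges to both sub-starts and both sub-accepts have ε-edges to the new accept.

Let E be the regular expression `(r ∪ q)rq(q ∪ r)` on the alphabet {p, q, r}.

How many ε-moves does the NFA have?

11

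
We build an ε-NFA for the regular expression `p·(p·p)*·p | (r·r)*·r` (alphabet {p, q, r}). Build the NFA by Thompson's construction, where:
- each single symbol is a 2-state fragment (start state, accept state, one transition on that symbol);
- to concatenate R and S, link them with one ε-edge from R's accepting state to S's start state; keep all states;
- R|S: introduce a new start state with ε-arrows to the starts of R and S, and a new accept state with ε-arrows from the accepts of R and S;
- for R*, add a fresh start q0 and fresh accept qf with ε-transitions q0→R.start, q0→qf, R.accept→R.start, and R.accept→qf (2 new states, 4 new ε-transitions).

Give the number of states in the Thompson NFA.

20

Recursing over subexpressions:
Each of the 7 symbol leaves contributes a 2-state fragment.
  p·p = 4 states
  (p·p)* = 6 states
  p·(p·p)*·p = 10 states
  r·r = 4 states
  (r·r)* = 6 states
  (r·r)*·r = 8 states
  p·(p·p)*·p | (r·r)*·r = 20 states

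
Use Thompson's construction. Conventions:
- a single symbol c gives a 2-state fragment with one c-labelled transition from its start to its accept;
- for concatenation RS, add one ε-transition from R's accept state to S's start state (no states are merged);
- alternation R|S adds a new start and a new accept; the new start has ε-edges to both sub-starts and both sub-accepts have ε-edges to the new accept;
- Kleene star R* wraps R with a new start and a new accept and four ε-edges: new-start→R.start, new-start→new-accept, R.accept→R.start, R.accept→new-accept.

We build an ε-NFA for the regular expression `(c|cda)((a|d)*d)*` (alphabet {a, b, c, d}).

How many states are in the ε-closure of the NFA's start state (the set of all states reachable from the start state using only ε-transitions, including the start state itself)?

Compute the ε-closure size of each fragment's start state recursively; a symbol fragment's start has no outgoing ε-edge, so its closure is just itself (size 1).
  cda : same as the first factor's closure: |closure| = 1
  c|cda : |closure| = 1 + 1 + 1 = 3 (the new accept is not ε-reachable since no branch accepts ε)
  a|d : |closure| = 1 + 1 + 1 = 3 (the new accept is not ε-reachable since no branch accepts ε)
  (a|d)* : |closure| = 1 (new start) + 3 (body) + 1 (new accept) = 5
  (a|d)*d : the left operand accepts ε, so the closure extends into the next operand (via the concat ε-link); |closure| = 5 + 1 = 6
  ((a|d)*d)* : the star's fresh start ε-reaches both the body's start and the fresh accept: |closure| = 2 + 6 = 8
  (c|cda)((a|d)*d)* : same as the first factor's closure: |closure| = 3

3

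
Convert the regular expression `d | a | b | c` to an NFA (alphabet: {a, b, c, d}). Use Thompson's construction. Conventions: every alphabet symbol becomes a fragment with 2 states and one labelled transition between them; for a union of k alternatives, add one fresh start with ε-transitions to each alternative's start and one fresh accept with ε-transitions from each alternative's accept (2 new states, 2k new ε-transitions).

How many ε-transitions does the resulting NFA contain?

By structural recursion:
Each of the 4 symbol leaves contributes 0 ε-transitions.
  d | a | b | c → 8 ε-transitions

8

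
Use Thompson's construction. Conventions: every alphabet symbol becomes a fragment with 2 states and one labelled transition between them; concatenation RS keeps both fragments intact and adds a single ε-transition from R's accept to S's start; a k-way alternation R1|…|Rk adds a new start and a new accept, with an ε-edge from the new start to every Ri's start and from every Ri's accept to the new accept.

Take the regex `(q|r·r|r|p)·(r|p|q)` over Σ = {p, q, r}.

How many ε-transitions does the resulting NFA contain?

16

By structural recursion:
Each of the 8 symbol leaves contributes 0 ε-transitions.
  r·r : 1 ε-transition
  q|r·r|r|p : 9 ε-transitions
  r|p|q : 6 ε-transitions
  (q|r·r|r|p)·(r|p|q) : 16 ε-transitions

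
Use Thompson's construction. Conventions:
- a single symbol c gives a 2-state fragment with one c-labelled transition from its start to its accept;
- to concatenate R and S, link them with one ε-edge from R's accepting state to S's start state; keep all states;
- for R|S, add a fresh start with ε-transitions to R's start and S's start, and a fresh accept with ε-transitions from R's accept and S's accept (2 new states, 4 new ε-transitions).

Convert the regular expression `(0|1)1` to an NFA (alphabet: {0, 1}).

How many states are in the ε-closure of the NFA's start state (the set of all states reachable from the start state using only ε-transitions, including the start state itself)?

3

Work bottom-up. For each fragment F, track |ε-closure(F.start)| and whether F's accept lies in that closure (i.e. whether F accepts ε). A single-symbol fragment has closure size 1 and does not accept ε.
  0|1 : C = 1 + 1 + 1 = 3 (the new accept is not ε-reachable since no branch accepts ε)
  (0|1)1 : C equals the left operand's closure size = 3 (its accept is not ε-reachable, so the closure stops there)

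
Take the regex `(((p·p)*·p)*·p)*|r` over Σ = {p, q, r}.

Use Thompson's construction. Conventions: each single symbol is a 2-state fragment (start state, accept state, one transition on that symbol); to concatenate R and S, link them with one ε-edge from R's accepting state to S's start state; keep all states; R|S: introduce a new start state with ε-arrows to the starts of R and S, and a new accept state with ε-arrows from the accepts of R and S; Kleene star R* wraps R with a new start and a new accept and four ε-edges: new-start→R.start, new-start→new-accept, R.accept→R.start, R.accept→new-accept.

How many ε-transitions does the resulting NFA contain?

19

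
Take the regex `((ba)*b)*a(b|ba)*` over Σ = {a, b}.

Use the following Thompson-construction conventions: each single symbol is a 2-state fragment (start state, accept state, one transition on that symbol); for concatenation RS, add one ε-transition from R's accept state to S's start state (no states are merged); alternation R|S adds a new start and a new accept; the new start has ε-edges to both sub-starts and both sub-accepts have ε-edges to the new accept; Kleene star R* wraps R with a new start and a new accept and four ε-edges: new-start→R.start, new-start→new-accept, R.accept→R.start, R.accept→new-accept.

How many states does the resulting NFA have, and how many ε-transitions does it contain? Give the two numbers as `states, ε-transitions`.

Bottom-up over the parse tree:
Each of the 7 symbol leaves contributes 2 states and 0 ε-transitions.
  ba → 4 states, 1 ε-transition
  (ba)* → 6 states, 5 ε-transitions
  (ba)*b → 8 states, 6 ε-transitions
  ((ba)*b)* → 10 states, 10 ε-transitions
  ba → 4 states, 1 ε-transition
  b|ba → 8 states, 5 ε-transitions
  (b|ba)* → 10 states, 9 ε-transitions
  ((ba)*b)*a(b|ba)* → 22 states, 21 ε-transitions

22, 21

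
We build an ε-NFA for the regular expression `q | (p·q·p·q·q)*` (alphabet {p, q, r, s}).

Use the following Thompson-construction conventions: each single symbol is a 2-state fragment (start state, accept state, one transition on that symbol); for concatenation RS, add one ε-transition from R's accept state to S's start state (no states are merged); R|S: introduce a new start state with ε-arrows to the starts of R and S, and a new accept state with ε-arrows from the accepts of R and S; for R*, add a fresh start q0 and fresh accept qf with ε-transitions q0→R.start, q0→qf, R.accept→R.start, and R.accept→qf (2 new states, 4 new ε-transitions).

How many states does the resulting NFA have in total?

Per subexpression:
Each of the 6 symbol leaves contributes a 2-state fragment.
  p·q·p·q·q = 10 states
  (p·q·p·q·q)* = 12 states
  q | (p·q·p·q·q)* = 16 states

16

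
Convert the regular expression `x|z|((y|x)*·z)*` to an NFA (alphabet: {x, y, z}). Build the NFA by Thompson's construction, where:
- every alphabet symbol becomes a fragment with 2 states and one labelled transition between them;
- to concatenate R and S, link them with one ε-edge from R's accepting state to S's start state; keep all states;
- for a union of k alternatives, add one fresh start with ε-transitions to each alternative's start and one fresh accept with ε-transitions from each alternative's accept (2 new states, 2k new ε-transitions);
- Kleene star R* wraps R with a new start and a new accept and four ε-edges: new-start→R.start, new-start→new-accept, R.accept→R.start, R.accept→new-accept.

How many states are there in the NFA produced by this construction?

Bottom-up over the parse tree:
Each of the 5 symbol leaves contributes a 2-state fragment.
  y|x : 6 states
  (y|x)* : 8 states
  (y|x)*·z : 10 states
  ((y|x)*·z)* : 12 states
  x|z|((y|x)*·z)* : 18 states

18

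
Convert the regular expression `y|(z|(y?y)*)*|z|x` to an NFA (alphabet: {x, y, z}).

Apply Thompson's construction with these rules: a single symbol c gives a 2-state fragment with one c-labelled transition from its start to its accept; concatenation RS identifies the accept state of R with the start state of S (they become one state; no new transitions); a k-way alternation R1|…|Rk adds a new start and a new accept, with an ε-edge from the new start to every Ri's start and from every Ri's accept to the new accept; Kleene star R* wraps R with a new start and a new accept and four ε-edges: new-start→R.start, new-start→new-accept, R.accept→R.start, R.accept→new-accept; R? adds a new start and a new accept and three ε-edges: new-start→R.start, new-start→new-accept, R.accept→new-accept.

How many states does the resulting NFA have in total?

21

By structural recursion:
Each of the 6 symbol leaves contributes a 2-state fragment.
  y? → 4 states
  y?y → 5 states
  (y?y)* → 7 states
  z|(y?y)* → 11 states
  (z|(y?y)*)* → 13 states
  y|(z|(y?y)*)*|z|x → 21 states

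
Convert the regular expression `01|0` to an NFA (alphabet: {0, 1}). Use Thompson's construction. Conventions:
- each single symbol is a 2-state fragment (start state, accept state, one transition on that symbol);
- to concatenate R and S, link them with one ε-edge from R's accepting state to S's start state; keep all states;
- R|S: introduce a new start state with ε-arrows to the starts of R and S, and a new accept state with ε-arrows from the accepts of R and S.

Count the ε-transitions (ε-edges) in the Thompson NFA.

Per subexpression:
Each of the 3 symbol leaves contributes 0 ε-transitions.
  01 = 1 ε-transition
  01|0 = 5 ε-transitions

5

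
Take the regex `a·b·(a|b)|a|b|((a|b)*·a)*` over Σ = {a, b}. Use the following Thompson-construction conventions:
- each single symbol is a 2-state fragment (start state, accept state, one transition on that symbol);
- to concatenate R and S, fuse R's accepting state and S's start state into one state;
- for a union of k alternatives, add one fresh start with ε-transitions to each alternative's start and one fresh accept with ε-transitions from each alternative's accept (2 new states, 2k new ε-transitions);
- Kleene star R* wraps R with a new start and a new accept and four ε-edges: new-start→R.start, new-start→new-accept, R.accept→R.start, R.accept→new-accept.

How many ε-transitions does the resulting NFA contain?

24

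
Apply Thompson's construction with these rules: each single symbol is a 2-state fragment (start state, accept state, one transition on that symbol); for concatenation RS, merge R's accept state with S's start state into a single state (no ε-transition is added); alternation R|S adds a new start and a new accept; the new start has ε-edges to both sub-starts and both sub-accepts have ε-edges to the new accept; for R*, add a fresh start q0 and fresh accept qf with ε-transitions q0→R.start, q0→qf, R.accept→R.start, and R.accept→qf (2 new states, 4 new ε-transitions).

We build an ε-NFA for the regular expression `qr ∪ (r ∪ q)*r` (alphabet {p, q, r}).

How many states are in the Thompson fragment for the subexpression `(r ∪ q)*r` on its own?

Fragment for `(r ∪ q)*r`:
Each of the 3 symbol leaves contributes a 2-state fragment.
  r ∪ q : 6 states
  (r ∪ q)* : 8 states
  (r ∪ q)*r : 9 states

9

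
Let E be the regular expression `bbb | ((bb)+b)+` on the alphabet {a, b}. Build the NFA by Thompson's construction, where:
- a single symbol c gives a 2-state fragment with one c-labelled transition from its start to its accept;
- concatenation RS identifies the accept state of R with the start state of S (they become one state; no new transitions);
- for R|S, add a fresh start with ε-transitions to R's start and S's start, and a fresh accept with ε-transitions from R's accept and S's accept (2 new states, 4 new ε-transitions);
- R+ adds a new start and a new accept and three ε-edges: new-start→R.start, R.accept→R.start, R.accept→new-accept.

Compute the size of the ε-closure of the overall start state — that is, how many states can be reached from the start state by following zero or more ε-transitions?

Work bottom-up. For each fragment F, track |ε-closure(F.start)| and whether F's accept lies in that closure (i.e. whether F accepts ε). A single-symbol fragment has closure size 1 and does not accept ε.
  bbb → C equals the left operand's closure size = 1 (its accept is not ε-reachable, so the closure stops there)
  bb → same as the first factor's closure: C = 1
  (bb)+ → C = 1 + 1 = 2 (the body doesn't accept ε, so the new accept is not reached)
  (bb)+b → C equals the left operand's closure size = 2 (its accept is not ε-reachable, so the closure stops there)
  ((bb)+b)+ → new start ε-reaches only the body's start; the new accept needs a symbol first: C = 1 + 2 = 3
  bbb | ((bb)+b)+ → C = 1 + 1 + 3 = 5 (the new accept is not ε-reachable since no branch accepts ε)

5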